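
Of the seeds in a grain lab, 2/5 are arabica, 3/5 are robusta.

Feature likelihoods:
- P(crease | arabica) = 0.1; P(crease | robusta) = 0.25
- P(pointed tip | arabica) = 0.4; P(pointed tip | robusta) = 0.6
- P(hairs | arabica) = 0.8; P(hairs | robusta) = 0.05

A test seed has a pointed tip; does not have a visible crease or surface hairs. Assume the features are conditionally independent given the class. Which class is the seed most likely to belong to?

arabica: 0.4 × (1−0.1) × 0.4 × (1−0.8) = 0.0288
robusta: 0.6 × (1−0.25) × 0.6 × (1−0.05) = 0.2565
Highest score → robusta.

robusta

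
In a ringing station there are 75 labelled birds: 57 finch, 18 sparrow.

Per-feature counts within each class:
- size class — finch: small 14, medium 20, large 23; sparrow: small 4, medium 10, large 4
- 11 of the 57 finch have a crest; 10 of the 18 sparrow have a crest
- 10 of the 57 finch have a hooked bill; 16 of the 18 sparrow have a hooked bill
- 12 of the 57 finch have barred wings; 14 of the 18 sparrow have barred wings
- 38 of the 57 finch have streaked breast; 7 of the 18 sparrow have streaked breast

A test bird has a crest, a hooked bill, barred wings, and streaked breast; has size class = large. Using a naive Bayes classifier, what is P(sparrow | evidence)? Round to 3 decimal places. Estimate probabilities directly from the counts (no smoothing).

0.845

finch: (57/75) × (23/57) × (11/57) × (10/57) × (12/57) × (38/57) ≈ 0.00145722
sparrow: (18/75) × (4/18) × (10/18) × (16/18) × (14/18) × (7/18) ≈ 0.00796627
P(sparrow | x) = 0.00796627 / 0.00942349 ≈ 0.845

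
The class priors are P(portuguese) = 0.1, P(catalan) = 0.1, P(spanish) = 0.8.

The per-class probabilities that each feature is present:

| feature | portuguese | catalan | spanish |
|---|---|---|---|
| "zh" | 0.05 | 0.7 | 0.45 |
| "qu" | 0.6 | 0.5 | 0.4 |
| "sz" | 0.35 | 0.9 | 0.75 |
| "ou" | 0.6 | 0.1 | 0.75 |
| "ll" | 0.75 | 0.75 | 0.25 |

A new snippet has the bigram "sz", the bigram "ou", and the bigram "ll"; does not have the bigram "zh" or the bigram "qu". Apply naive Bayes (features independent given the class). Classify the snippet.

spanish

portuguese: 0.1 × (1−0.05) × (1−0.6) × 0.35 × 0.6 × 0.75 = 0.005985
catalan: 0.1 × (1−0.7) × (1−0.5) × 0.9 × 0.1 × 0.75 = 0.0010125
spanish: 0.8 × (1−0.45) × (1−0.4) × 0.75 × 0.75 × 0.25 = 0.037125
Highest score → spanish.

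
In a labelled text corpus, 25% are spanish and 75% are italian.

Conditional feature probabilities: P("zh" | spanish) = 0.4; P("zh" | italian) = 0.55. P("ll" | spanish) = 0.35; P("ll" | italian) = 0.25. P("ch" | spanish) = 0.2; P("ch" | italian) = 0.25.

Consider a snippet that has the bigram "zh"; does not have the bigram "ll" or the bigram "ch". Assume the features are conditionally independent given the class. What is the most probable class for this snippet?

spanish: 0.25 × 0.4 × (1−0.35) × (1−0.2) = 0.052
italian: 0.75 × 0.55 × (1−0.25) × (1−0.25) = 0.23203125
Highest score → italian.

italian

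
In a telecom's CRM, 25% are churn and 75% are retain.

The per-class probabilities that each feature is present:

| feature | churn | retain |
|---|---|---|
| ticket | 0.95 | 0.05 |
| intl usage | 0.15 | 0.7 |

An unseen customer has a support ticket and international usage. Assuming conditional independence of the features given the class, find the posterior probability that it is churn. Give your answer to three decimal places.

churn: 0.25 × 0.95 × 0.15 = 0.035625
retain: 0.75 × 0.05 × 0.7 = 0.02625
P(churn | x) = 0.035625 / 0.061875 ≈ 0.576

0.576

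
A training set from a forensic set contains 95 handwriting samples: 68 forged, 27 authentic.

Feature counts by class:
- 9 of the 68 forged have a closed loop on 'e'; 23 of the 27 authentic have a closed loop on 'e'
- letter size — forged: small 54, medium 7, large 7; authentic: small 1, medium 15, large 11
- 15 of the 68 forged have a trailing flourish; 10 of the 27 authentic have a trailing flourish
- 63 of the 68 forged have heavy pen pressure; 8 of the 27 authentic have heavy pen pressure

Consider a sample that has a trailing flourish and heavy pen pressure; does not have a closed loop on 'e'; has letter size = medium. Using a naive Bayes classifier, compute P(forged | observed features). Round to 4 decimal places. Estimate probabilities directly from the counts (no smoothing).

forged: (68/95) × (59/68) × (7/68) × (15/68) × (63/68) ≈ 0.0130657
authentic: (27/95) × (4/27) × (15/27) × (10/27) × (8/27) ≈ 0.002567
P(forged | x) = 0.0130657 / 0.0156327 ≈ 0.8358

0.8358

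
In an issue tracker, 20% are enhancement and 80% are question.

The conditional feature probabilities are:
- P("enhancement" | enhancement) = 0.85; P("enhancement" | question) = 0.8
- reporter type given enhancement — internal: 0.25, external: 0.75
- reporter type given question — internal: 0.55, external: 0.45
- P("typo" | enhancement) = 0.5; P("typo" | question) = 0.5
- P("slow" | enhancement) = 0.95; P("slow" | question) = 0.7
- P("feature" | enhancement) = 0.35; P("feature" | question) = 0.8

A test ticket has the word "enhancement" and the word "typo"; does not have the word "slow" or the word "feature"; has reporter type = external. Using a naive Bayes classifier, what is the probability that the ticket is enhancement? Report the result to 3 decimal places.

enhancement: 0.2 × 0.85 × 0.75 × 0.5 × (1−0.95) × (1−0.35) = 0.002071875
question: 0.8 × 0.8 × 0.45 × 0.5 × (1−0.7) × (1−0.8) = 0.00864
P(enhancement | x) = 0.002071875 / 0.010711875 ≈ 0.193

0.193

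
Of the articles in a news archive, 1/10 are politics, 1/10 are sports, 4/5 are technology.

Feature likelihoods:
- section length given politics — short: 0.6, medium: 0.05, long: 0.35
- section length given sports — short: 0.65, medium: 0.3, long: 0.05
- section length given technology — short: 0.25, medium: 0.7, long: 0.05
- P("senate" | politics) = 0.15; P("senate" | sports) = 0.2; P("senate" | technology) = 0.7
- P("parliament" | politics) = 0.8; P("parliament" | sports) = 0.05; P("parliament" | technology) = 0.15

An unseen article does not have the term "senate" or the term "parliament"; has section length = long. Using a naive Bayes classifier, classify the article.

technology

politics: 0.1 × 0.35 × (1−0.15) × (1−0.8) = 0.00595
sports: 0.1 × 0.05 × (1−0.2) × (1−0.05) = 0.0038
technology: 0.8 × 0.05 × (1−0.7) × (1−0.15) = 0.0102
Highest score → technology.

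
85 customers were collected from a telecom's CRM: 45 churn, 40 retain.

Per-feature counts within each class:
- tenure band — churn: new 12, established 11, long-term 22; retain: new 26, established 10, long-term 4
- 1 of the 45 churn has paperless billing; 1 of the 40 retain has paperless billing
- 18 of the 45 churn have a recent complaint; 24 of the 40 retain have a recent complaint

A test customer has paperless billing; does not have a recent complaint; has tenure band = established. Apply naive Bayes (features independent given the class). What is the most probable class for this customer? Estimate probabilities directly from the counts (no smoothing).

churn

churn: (45/85) × (11/45) × (1/45) × (27/45) ≈ 0.00172549
retain: (40/85) × (10/40) × (1/40) × (16/40) ≈ 0.00117647
Highest score → churn.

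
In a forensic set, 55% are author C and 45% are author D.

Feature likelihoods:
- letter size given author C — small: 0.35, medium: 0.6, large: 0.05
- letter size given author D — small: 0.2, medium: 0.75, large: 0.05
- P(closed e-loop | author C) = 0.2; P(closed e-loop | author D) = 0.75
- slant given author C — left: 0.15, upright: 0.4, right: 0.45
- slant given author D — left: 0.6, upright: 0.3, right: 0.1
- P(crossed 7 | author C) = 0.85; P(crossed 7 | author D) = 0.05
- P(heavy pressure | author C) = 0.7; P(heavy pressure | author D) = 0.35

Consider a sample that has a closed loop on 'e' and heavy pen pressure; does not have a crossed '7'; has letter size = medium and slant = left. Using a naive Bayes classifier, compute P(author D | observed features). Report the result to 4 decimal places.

author C: 0.55 × 0.6 × 0.2 × 0.15 × (1−0.85) × 0.7 = 0.0010395
author D: 0.45 × 0.75 × 0.75 × 0.6 × (1−0.05) × 0.35 = 0.0504984375
P(author D | x) = 0.0504984375 / 0.0515379375 ≈ 0.9798

0.9798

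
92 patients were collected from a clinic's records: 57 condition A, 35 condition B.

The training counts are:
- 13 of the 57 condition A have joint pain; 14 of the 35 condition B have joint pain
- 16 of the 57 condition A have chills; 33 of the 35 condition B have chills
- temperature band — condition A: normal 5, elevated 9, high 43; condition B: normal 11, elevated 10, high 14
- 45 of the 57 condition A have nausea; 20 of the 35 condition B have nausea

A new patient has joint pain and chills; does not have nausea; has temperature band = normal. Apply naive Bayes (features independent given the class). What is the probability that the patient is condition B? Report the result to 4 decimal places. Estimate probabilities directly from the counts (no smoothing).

condition A: (57/92) × (13/57) × (16/57) × (5/57) × (12/57) ≈ 0.000732491
condition B: (35/92) × (14/35) × (33/35) × (11/35) × (15/35) ≈ 0.0193256
P(condition B | x) = 0.0193256 / 0.020058091 ≈ 0.9635

0.9635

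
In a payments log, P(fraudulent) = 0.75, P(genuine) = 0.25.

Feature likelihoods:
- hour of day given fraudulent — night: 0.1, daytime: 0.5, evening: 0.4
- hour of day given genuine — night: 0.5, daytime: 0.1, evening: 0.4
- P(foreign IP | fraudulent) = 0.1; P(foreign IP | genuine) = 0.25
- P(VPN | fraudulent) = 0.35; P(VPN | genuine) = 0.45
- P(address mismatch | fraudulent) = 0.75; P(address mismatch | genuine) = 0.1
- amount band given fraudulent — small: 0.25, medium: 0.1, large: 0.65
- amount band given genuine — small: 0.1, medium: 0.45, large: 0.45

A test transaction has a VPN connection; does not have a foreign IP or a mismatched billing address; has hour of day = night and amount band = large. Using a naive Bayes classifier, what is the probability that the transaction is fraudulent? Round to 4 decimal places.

fraudulent: 0.75 × 0.1 × (1−0.1) × 0.35 × (1−0.75) × 0.65 = 0.0038390625
genuine: 0.25 × 0.5 × (1−0.25) × 0.45 × (1−0.1) × 0.45 = 0.0170859375
P(fraudulent | x) = 0.0038390625 / 0.020925 ≈ 0.1835

0.1835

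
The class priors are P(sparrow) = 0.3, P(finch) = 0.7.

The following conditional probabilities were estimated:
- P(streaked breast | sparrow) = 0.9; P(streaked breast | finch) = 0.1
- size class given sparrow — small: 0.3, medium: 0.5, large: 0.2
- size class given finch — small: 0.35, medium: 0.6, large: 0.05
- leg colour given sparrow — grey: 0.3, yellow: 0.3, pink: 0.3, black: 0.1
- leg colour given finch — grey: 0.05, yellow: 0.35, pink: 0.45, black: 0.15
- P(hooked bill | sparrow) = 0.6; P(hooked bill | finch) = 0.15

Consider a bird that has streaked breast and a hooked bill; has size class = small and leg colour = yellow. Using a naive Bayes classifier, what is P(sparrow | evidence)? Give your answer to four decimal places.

0.9189

sparrow: 0.3 × 0.9 × 0.3 × 0.3 × 0.6 = 0.01458
finch: 0.7 × 0.1 × 0.35 × 0.35 × 0.15 = 0.00128625
P(sparrow | x) = 0.01458 / 0.01586625 ≈ 0.9189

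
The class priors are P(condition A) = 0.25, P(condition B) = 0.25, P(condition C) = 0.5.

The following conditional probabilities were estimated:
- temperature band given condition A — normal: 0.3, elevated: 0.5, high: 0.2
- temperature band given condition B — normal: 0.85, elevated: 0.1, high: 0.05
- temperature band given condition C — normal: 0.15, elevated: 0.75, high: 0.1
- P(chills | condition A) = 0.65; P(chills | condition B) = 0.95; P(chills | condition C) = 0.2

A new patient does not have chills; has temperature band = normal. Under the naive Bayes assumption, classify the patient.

condition A: 0.25 × 0.3 × (1−0.65) = 0.02625
condition B: 0.25 × 0.85 × (1−0.95) = 0.010625
condition C: 0.5 × 0.15 × (1−0.2) = 0.06
Highest score → condition C.

condition C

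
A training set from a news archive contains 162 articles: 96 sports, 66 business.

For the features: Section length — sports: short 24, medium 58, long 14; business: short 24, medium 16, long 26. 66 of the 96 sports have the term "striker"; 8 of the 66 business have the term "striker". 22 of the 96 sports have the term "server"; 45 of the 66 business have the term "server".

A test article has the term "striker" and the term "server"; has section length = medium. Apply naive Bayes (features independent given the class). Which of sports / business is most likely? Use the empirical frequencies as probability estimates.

sports: (96/162) × (58/96) × (66/96) × (22/96) ≈ 0.0564075
business: (66/162) × (16/66) × (8/66) × (45/66) ≈ 0.00816243
Highest score → sports.

sports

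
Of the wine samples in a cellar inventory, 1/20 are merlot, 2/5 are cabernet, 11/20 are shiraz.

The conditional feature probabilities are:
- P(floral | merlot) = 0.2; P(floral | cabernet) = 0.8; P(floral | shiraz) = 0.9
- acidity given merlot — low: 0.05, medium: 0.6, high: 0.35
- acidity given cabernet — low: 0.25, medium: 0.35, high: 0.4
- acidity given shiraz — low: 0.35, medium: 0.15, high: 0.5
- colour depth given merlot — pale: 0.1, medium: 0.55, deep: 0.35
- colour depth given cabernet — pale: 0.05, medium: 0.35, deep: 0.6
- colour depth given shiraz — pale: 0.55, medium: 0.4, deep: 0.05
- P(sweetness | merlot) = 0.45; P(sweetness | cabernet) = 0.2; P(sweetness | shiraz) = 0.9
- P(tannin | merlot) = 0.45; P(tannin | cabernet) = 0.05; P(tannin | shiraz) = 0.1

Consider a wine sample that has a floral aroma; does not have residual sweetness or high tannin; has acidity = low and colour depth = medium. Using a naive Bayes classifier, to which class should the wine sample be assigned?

merlot: 0.05 × 0.2 × 0.05 × 0.55 × (1−0.45) × (1−0.45) = 0.0000831875
cabernet: 0.4 × 0.8 × 0.25 × 0.35 × (1−0.2) × (1−0.05) = 0.02128
shiraz: 0.55 × 0.9 × 0.35 × 0.4 × (1−0.9) × (1−0.1) = 0.006237
Highest score → cabernet.

cabernet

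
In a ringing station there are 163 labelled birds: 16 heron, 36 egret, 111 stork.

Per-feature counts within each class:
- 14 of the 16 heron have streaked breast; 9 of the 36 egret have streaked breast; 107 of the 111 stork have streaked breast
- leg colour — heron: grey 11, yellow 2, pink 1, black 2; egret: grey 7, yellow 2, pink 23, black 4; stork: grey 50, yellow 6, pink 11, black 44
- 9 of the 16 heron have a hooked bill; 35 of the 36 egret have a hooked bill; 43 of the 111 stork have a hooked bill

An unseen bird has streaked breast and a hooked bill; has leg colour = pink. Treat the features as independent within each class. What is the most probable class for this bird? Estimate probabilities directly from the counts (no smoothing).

egret

heron: (16/163) × (14/16) × (1/16) × (9/16) ≈ 0.00301956
egret: (36/163) × (9/36) × (23/36) × (35/36) ≈ 0.0342962
stork: (111/163) × (107/111) × (11/111) × (43/111) ≈ 0.0252006
Highest score → egret.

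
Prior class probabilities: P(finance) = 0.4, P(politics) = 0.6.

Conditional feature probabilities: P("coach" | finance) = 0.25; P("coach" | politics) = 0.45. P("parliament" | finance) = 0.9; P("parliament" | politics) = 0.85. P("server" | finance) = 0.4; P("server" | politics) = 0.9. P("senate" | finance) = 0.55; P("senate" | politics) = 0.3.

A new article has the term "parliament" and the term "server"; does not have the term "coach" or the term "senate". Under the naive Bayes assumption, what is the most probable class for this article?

finance: 0.4 × (1−0.25) × 0.9 × 0.4 × (1−0.55) = 0.0486
politics: 0.6 × (1−0.45) × 0.85 × 0.9 × (1−0.3) = 0.176715
Highest score → politics.

politics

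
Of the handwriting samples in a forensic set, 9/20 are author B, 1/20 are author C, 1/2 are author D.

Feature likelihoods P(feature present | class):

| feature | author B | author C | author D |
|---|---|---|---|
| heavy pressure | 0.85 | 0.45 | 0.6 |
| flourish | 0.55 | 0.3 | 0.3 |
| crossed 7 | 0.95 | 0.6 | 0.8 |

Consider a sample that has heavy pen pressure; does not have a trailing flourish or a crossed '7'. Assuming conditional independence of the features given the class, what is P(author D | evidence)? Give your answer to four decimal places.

0.7381

author B: 0.45 × 0.85 × (1−0.55) × (1−0.95) = 0.00860625
author C: 0.05 × 0.45 × (1−0.3) × (1−0.6) = 0.0063
author D: 0.5 × 0.6 × (1−0.3) × (1−0.8) = 0.042
P(author D | x) = 0.042 / 0.05690625 ≈ 0.7381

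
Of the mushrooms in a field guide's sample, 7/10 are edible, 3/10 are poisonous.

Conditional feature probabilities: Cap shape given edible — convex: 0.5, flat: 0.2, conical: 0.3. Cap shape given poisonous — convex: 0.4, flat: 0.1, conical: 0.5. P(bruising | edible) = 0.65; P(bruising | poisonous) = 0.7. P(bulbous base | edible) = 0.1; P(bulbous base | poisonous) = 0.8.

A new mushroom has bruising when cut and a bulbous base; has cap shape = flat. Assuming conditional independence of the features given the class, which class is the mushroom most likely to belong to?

poisonous

edible: 0.7 × 0.2 × 0.65 × 0.1 = 0.0091
poisonous: 0.3 × 0.1 × 0.7 × 0.8 = 0.0168
Highest score → poisonous.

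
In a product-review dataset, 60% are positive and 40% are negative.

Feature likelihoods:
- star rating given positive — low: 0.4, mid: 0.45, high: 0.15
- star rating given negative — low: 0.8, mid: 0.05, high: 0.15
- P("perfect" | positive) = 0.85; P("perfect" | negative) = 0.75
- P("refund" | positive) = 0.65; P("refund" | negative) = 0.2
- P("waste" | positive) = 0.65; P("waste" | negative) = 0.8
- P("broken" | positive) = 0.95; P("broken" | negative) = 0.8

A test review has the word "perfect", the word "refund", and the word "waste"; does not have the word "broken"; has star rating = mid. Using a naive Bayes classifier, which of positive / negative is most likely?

positive: 0.6 × 0.45 × 0.85 × 0.65 × 0.65 × (1−0.95) = 0.0048481875
negative: 0.4 × 0.05 × 0.75 × 0.2 × 0.8 × (1−0.8) = 0.00048
Highest score → positive.

positive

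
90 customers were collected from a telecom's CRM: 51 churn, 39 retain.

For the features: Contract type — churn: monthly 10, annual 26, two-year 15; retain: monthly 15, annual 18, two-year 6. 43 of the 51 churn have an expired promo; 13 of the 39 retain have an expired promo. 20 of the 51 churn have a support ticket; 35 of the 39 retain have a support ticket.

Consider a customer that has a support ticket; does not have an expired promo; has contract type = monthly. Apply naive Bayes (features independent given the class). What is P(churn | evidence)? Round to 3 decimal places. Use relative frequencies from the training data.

0.064

churn: (51/90) × (10/51) × (8/51) × (20/51) ≈ 0.00683498
retain: (39/90) × (15/39) × (26/39) × (35/39) ≈ 0.0997151
P(churn | x) = 0.00683498 / 0.10655008 ≈ 0.064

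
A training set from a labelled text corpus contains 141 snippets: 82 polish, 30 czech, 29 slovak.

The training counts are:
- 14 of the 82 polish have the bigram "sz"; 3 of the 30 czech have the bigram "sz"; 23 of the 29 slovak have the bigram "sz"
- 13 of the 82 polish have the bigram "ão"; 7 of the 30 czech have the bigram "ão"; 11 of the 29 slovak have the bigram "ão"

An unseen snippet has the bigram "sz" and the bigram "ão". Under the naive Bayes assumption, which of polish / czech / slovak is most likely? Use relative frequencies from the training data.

polish: (82/141) × (14/82) × (13/82) ≈ 0.0157412
czech: (30/141) × (3/30) × (7/30) ≈ 0.00496454
slovak: (29/141) × (23/29) × (11/29) ≈ 0.0618733
Highest score → slovak.

slovak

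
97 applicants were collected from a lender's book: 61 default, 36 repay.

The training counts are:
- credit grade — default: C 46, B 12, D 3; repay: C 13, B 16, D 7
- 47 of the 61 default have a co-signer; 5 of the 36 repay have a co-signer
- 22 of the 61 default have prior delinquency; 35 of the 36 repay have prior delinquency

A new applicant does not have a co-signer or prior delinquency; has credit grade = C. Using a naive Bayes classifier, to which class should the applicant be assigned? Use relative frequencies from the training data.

default: (61/97) × (46/61) × (14/61) × (39/61) ≈ 0.0695856
repay: (36/97) × (13/36) × (31/36) × (1/36) ≈ 0.00320574
Highest score → default.

default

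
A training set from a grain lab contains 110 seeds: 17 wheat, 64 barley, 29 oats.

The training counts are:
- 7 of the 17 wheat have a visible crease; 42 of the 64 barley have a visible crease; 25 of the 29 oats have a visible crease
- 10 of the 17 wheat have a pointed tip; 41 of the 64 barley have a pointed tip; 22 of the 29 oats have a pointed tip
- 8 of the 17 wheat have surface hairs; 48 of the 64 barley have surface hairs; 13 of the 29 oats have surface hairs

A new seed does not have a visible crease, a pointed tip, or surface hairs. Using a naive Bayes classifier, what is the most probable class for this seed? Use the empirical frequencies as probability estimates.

wheat

wheat: (17/110) × (10/17) × (7/17) × (9/17) ≈ 0.0198176
barley: (64/110) × (22/64) × (23/64) × (16/64) = 0.01796875
oats: (29/110) × (4/29) × (7/29) × (16/29) ≈ 0.00484272
Highest score → wheat.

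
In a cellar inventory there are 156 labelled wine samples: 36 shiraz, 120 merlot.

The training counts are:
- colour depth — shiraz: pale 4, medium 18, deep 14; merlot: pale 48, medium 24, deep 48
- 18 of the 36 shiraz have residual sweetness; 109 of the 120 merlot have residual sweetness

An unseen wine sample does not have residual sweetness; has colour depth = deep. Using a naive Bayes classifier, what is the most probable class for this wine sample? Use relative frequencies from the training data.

shiraz: (36/156) × (14/36) × (18/36) ≈ 0.0448718
merlot: (120/156) × (48/120) × (11/120) ≈ 0.0282051
Highest score → shiraz.

shiraz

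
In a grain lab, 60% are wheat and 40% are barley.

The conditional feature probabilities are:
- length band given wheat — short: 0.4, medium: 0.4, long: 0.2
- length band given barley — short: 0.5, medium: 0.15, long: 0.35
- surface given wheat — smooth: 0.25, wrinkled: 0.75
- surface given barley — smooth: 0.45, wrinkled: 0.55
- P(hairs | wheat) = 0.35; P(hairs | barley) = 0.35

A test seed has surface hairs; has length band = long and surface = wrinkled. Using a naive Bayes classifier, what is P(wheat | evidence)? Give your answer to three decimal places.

wheat: 0.6 × 0.2 × 0.75 × 0.35 = 0.0315
barley: 0.4 × 0.35 × 0.55 × 0.35 = 0.02695
P(wheat | x) = 0.0315 / 0.05845 ≈ 0.539

0.539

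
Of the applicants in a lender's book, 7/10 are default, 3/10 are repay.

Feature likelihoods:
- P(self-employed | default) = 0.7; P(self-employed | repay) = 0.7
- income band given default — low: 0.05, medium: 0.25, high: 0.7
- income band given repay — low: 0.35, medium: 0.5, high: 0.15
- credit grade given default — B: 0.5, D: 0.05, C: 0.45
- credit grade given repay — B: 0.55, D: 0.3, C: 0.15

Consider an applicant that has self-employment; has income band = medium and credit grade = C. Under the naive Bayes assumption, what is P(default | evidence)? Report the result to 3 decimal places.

0.778

default: 0.7 × 0.7 × 0.25 × 0.45 = 0.055125
repay: 0.3 × 0.7 × 0.5 × 0.15 = 0.01575
P(default | x) = 0.055125 / 0.070875 ≈ 0.778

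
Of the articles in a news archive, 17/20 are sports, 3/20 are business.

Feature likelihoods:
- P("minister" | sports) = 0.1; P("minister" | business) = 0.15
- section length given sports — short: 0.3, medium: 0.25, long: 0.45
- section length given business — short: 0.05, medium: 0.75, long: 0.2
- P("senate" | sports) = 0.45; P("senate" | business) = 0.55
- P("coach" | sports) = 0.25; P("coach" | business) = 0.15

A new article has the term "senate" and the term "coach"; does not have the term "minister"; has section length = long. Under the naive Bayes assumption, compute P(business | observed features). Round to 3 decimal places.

0.052

sports: 0.85 × (1−0.1) × 0.45 × 0.45 × 0.25 = 0.038728125
business: 0.15 × (1−0.15) × 0.2 × 0.55 × 0.15 = 0.00210375
P(business | x) = 0.00210375 / 0.040831875 ≈ 0.052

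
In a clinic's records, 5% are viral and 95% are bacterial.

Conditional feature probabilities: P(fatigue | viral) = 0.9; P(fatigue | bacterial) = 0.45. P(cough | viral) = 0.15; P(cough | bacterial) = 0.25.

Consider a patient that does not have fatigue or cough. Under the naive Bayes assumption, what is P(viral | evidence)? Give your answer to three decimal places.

viral: 0.05 × (1−0.9) × (1−0.15) = 0.00425
bacterial: 0.95 × (1−0.45) × (1−0.25) = 0.391875
P(viral | x) = 0.00425 / 0.396125 ≈ 0.011

0.011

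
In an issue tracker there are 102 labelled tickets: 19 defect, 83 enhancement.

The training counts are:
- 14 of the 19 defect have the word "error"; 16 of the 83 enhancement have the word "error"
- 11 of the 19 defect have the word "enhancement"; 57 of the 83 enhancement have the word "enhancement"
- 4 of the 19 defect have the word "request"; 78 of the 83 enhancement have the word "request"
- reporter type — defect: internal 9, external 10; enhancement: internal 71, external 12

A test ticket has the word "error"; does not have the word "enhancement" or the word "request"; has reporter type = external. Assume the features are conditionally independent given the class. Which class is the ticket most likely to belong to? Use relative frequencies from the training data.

defect

defect: (19/102) × (14/19) × (8/19) × (15/19) × (10/19) ≈ 0.0240131
enhancement: (83/102) × (16/83) × (26/83) × (5/83) × (12/83) ≈ 0.000427967
Highest score → defect.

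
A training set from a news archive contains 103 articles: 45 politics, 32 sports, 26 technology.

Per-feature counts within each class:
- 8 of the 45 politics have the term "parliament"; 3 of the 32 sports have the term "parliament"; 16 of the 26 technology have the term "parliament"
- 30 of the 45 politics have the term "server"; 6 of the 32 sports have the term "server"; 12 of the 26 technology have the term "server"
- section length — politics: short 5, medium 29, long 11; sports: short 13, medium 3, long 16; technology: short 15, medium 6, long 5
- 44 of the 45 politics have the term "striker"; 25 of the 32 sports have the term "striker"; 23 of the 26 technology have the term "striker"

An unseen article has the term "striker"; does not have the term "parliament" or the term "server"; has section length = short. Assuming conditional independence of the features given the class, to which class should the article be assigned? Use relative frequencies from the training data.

sports

politics: (45/103) × (37/45) × (15/45) × (5/45) × (44/45) ≈ 0.0130089
sports: (32/103) × (29/32) × (26/32) × (13/32) × (25/32) ≈ 0.0726052
technology: (26/103) × (10/26) × (14/26) × (15/26) × (23/26) ≈ 0.0266802
Highest score → sports.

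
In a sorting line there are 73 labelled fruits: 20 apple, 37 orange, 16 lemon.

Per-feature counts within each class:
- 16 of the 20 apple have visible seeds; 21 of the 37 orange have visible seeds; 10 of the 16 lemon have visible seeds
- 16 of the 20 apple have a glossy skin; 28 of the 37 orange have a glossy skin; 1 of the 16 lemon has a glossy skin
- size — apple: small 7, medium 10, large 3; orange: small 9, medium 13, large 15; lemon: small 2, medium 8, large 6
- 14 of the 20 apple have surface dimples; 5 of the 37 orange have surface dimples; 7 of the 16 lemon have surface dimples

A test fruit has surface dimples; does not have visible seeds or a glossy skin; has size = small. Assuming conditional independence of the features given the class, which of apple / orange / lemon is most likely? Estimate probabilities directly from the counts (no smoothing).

lemon

apple: (20/73) × (4/20) × (4/20) × (7/20) × (14/20) ≈ 0.00268493
orange: (37/73) × (16/37) × (9/37) × (9/37) × (5/37) ≈ 0.00175246
lemon: (16/73) × (6/16) × (15/16) × (2/16) × (7/16) ≈ 0.00421393
Highest score → lemon.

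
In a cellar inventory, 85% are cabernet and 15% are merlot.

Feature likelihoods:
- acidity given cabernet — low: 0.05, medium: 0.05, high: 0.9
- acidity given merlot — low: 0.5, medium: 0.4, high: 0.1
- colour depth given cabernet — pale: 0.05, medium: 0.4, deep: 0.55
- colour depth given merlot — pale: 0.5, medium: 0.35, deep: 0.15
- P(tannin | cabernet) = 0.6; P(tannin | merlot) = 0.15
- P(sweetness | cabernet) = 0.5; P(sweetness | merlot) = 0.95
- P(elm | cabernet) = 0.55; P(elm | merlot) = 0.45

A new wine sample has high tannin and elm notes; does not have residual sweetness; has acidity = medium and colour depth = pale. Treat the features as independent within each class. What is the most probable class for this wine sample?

cabernet: 0.85 × 0.05 × 0.05 × 0.6 × (1−0.5) × 0.55 = 0.000350625
merlot: 0.15 × 0.4 × 0.5 × 0.15 × (1−0.95) × 0.45 = 0.00010125
Highest score → cabernet.

cabernet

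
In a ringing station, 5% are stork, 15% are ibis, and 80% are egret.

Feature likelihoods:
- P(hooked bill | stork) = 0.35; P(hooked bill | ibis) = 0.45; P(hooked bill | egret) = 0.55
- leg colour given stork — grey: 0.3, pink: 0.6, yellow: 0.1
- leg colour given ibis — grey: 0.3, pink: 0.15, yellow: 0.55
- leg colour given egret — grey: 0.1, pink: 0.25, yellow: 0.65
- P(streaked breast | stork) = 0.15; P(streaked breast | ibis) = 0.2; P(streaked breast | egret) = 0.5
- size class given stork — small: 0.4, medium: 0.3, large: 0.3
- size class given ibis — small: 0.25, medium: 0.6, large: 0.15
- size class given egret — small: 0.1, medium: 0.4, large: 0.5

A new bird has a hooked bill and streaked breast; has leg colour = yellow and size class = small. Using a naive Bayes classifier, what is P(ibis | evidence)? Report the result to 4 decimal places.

stork: 0.05 × 0.35 × 0.1 × 0.15 × 0.4 = 0.000105
ibis: 0.15 × 0.45 × 0.55 × 0.2 × 0.25 = 0.00185625
egret: 0.8 × 0.55 × 0.65 × 0.5 × 0.1 = 0.0143
P(ibis | x) = 0.00185625 / 0.01626125 ≈ 0.1142

0.1142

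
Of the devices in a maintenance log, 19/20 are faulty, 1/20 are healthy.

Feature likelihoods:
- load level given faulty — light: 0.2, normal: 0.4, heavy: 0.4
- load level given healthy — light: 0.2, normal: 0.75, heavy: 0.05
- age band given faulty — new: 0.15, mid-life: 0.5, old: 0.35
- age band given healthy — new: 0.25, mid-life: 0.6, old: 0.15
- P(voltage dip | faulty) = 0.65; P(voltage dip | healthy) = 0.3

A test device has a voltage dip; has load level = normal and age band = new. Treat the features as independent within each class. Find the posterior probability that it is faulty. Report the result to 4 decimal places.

faulty: 0.95 × 0.4 × 0.15 × 0.65 = 0.03705
healthy: 0.05 × 0.75 × 0.25 × 0.3 = 0.0028125
P(faulty | x) = 0.03705 / 0.0398625 ≈ 0.9294

0.9294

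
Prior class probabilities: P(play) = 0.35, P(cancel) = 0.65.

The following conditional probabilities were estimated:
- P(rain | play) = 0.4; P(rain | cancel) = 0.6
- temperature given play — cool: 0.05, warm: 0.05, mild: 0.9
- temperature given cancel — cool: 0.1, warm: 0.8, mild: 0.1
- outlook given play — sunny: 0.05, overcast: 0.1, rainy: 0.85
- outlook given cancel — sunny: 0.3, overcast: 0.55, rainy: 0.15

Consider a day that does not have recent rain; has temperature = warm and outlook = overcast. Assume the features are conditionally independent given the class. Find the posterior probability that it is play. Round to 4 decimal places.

0.0091

play: 0.35 × (1−0.4) × 0.05 × 0.1 = 0.00105
cancel: 0.65 × (1−0.6) × 0.8 × 0.55 = 0.1144
P(play | x) = 0.00105 / 0.11545 ≈ 0.0091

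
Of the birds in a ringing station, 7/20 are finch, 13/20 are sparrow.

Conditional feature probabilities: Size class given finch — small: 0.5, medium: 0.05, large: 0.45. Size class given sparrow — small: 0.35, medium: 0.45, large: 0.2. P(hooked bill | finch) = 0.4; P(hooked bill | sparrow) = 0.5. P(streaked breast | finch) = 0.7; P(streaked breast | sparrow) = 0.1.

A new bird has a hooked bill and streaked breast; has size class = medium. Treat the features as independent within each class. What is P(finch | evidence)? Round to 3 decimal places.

0.251

finch: 0.35 × 0.05 × 0.4 × 0.7 = 0.0049
sparrow: 0.65 × 0.45 × 0.5 × 0.1 = 0.014625
P(finch | x) = 0.0049 / 0.019525 ≈ 0.251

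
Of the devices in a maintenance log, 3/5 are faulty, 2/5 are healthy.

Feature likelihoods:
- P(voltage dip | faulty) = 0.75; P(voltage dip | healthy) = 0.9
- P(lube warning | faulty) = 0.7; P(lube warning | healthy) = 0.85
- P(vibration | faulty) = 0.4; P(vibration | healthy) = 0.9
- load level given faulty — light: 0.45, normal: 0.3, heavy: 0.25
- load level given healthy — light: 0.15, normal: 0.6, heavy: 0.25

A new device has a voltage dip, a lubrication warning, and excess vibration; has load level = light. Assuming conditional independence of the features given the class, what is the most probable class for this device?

faulty

faulty: 0.6 × 0.75 × 0.7 × 0.4 × 0.45 = 0.0567
healthy: 0.4 × 0.9 × 0.85 × 0.9 × 0.15 = 0.04131
Highest score → faulty.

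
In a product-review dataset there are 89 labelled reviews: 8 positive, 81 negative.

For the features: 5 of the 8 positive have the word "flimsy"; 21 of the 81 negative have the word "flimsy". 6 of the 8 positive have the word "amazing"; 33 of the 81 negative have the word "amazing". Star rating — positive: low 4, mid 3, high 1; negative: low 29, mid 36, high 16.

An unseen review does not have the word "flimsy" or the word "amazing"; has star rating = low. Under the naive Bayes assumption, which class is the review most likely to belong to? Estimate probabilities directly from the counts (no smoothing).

positive: (8/89) × (3/8) × (2/8) × (4/8) ≈ 0.00421348
negative: (81/89) × (60/81) × (48/81) × (29/81) ≈ 0.143031
Highest score → negative.

negative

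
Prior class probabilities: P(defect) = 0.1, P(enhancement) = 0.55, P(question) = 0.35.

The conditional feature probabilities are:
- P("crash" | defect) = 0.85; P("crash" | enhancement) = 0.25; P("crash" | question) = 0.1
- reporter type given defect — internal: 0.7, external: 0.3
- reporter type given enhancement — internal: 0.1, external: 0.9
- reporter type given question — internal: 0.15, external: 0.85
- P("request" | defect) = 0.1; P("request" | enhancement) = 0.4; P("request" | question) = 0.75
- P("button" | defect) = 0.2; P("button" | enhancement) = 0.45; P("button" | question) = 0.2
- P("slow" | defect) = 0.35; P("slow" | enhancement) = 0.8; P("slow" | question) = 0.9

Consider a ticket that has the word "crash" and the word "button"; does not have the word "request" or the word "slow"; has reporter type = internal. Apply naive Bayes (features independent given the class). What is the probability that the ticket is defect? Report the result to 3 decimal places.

defect: 0.1 × 0.85 × 0.7 × (1−0.1) × 0.2 × (1−0.35) = 0.0069615
enhancement: 0.55 × 0.25 × 0.1 × (1−0.4) × 0.45 × (1−0.8) = 0.0007425
question: 0.35 × 0.1 × 0.15 × (1−0.75) × 0.2 × (1−0.9) = 0.00002625
P(defect | x) = 0.0069615 / 0.00773025 ≈ 0.901

0.901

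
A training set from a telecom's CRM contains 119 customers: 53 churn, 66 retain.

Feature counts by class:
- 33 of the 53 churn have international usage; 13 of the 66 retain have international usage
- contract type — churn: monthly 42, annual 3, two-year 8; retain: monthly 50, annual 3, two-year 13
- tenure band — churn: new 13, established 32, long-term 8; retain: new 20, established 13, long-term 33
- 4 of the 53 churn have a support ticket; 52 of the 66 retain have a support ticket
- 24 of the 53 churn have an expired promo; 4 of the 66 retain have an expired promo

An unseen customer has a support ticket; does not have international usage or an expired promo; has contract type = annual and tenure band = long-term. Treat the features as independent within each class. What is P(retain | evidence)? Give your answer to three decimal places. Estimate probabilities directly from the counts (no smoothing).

churn: (53/119) × (20/53) × (3/53) × (8/53) × (4/53) × (29/53) ≈ 0.0000592992
retain: (66/119) × (53/66) × (3/66) × (33/66) × (52/66) × (62/66) ≈ 0.00749175
P(retain | x) = 0.00749175 / 0.0075510492 ≈ 0.992

0.992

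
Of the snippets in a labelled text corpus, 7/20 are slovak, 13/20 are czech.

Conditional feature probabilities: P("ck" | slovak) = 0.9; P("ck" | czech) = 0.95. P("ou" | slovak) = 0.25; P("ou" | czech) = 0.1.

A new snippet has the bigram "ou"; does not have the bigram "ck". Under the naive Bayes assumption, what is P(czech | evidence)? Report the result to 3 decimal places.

slovak: 0.35 × (1−0.9) × 0.25 = 0.00875
czech: 0.65 × (1−0.95) × 0.1 = 0.00325
P(czech | x) = 0.00325 / 0.012 ≈ 0.271

0.271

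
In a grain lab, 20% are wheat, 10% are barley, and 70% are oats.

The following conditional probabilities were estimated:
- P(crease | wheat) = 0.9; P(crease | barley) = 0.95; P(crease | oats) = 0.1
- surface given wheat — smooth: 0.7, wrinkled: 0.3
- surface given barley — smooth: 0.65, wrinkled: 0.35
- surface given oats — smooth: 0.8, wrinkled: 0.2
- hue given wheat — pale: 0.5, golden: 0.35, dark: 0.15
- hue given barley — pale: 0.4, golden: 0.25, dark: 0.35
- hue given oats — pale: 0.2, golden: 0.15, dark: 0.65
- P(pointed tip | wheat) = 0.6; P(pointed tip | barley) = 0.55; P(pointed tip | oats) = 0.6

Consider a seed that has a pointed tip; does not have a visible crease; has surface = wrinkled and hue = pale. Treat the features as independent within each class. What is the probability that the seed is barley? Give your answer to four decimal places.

0.0222

wheat: 0.2 × (1−0.9) × 0.3 × 0.5 × 0.6 = 0.0018
barley: 0.1 × (1−0.95) × 0.35 × 0.4 × 0.55 = 0.000385
oats: 0.7 × (1−0.1) × 0.2 × 0.2 × 0.6 = 0.01512
P(barley | x) = 0.000385 / 0.017305 ≈ 0.0222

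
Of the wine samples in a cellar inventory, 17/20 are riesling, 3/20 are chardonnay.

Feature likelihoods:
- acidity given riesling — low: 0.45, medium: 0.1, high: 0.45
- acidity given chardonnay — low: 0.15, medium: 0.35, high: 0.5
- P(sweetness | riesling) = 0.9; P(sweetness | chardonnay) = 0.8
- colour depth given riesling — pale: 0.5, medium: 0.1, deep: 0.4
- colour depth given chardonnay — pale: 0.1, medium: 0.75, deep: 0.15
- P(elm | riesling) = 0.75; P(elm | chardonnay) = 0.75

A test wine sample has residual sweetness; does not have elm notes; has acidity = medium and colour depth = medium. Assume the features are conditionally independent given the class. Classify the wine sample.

chardonnay

riesling: 0.85 × 0.1 × 0.9 × 0.1 × (1−0.75) = 0.0019125
chardonnay: 0.15 × 0.35 × 0.8 × 0.75 × (1−0.75) = 0.007875
Highest score → chardonnay.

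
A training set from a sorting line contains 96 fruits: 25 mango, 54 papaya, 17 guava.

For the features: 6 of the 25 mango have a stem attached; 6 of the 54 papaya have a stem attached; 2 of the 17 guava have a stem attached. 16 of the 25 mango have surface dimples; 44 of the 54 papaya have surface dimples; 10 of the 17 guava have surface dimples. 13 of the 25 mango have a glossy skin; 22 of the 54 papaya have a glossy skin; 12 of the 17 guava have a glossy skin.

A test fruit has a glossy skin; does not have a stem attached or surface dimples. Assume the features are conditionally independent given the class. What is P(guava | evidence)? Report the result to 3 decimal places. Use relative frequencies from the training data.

mango: (25/96) × (19/25) × (9/25) × (13/25) = 0.03705
papaya: (54/96) × (48/54) × (10/54) × (22/54) ≈ 0.0377229
guava: (17/96) × (15/17) × (7/17) × (12/17) ≈ 0.0454152
P(guava | x) = 0.0454152 / 0.1201881 ≈ 0.378

0.378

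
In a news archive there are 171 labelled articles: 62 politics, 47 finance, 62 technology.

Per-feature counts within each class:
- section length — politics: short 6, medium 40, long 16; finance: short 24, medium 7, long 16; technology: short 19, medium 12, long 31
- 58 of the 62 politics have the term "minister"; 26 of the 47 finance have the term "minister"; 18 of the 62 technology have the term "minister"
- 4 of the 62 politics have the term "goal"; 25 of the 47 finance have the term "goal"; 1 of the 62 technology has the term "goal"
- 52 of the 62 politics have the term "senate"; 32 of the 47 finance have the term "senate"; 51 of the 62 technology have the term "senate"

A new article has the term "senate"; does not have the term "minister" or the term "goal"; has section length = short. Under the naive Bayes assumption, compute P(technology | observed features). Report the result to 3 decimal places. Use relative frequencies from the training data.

politics: (62/171) × (6/62) × (4/62) × (58/62) × (52/62) ≈ 0.00177612
finance: (47/171) × (24/47) × (21/47) × (22/47) × (32/47) ≈ 0.0199854
technology: (62/171) × (19/62) × (44/62) × (61/62) × (51/62) ≈ 0.0638168
P(technology | x) = 0.0638168 / 0.08557832 ≈ 0.746

0.746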